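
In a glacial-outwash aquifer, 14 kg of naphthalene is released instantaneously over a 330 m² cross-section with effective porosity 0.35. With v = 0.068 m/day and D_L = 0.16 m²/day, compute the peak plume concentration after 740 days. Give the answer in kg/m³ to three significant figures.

0.00314 kg/m³

The peak of an instantaneous 1D plume sits at x = vt; there the Gaussian factor is 1 and C_max = M/(n_e·A·√(4πDt)), where n_e·A is the pore area the mass is dissolved in.
√(4πDt) = √(4π × 0.16 × 740) = 38.57 m, so C_max = 14/(0.35 × 330 × 38.57) = 0.00314 kg/m³.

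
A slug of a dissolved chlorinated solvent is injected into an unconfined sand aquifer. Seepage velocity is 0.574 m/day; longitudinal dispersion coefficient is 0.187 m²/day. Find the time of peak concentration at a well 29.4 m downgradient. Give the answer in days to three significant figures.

For the 1D instantaneous-source solution, setting ∂C/∂t = 0 at fixed x gives v²t² + 2Dt − x² = 0, so t = (√(D² + v²x²) − D)/v².
√(D² + v²x²) = √(0.187² + 0.574² × 29.4²) = 16.88; v² = 0.329476.
t = (16.88 − 0.187)/0.329476 = 50.7 days (vs. the pure-advection estimate x/v = 51.2 d).

50.7 days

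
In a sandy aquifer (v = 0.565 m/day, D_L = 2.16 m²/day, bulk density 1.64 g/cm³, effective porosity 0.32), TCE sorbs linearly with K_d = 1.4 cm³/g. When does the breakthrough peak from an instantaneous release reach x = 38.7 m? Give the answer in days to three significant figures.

507 days

Retardation factor R = 1 + ρ_b·K_d/n = 1 + 1.64 × 1.4/0.32 = 8.175.
Sorption retards both mechanisms: v_R = v/R = 0.06911 m/day, D_R = D/R = 0.2642 m²/day.
Peak time from v_R²t² + 2D_R t − x² = 0: t = (√(D_R² + v_R²x²) − D_R)/v_R².
√(D_R² + v_R²x²) = √(0.2642² + 0.06911² × 38.7²) = 2.688; v_R² = 0.004776.
t = (2.688 − 0.2642)/0.004776 = 507 days.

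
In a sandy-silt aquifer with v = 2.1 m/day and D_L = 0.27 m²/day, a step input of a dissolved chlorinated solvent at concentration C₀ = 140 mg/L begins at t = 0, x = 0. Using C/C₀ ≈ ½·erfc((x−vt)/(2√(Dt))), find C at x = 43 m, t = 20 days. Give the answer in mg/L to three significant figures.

53.3 mg/L

For a continuous step input, C/C₀ ≈ ½·erfc((x−vt)/(2√(Dt))).
vt = 2.1 × 20 = 42 m and 2√(Dt) = 2√(0.27 × 20) = 4.648 m.
Argument (x−vt)/(2√(Dt)) = (43 − 42)/4.648 = 0.2151; ½·erfc(0.2151) = 0.3805.
C = 140 × 0.3805 = 53.3 mg/L.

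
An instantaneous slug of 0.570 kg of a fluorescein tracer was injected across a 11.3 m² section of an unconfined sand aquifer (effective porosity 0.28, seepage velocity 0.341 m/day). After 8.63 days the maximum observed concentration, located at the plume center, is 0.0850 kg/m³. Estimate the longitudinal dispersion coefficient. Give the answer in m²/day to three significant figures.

At the plume center C_max = M/(n_e·A·√(4πDt)), so D = M²/(4πt·(n_e·A·C_max)²).
n_e·A·C_max = 0.28 × 11.3 × 0.0850 = 0.2689 kg/m.
D = 0.570²/(4π × 8.63 × 0.2689²) = 0.0414 m²/day.

0.0414 m²/day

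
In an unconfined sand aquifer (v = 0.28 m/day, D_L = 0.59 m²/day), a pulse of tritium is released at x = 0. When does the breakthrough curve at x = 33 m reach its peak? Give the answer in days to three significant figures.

111 days

For the 1D instantaneous-source solution, setting ∂C/∂t = 0 at fixed x gives v²t² + 2Dt − x² = 0, so t = (√(D² + v²x²) − D)/v².
√(D² + v²x²) = √(0.59² + 0.28² × 33²) = 9.259; v² = 0.0784.
t = (9.259 − 0.59)/0.0784 = 111 days (vs. the pure-advection estimate x/v = 118 d).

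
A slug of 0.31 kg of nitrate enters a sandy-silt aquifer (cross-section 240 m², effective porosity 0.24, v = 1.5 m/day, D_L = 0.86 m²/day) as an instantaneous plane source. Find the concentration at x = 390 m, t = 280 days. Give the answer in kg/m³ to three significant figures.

3.84e-05 kg/m³

For an instantaneous plane source, C(x,t) = M/(n_e·A·√(4πDt)) · exp(−(x−vt)²/(4Dt)), with n_e·A the pore (flow) area.
Plume center vt = 1.5 × 280 = 420 m, so the well at 390 m is 30 m upgradient of the peak.
√(4πDt) = 55.01 m, giving peak height M/(n_e·A·√(4πDt)) = 0.31/(0.24 × 240 × 55.01) = 9.784e-05 kg/m³.
(x−vt)²/(4Dt) = (-30)²/(4 × 0.86 × 280) = 0.9344; exp(−0.9344) = 0.3928.
C = 9.784e-05 × 0.3928 = 3.84e-05 kg/m³.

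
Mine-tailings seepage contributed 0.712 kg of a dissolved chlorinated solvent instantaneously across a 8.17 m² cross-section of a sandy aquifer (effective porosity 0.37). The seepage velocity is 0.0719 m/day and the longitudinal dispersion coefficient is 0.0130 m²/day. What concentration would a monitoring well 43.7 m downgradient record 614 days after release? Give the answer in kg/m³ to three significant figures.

0.0234 kg/m³

For an instantaneous plane source, C(x,t) = M/(n_e·A·√(4πDt)) · exp(−(x−vt)²/(4Dt)), with n_e·A the pore (flow) area.
Plume center vt = 0.0719 × 614 = 44.1466 m, so the well at 43.7 m is 0.4466 m upgradient of the peak.
√(4πDt) = 10.02 m, giving peak height M/(n_e·A·√(4πDt)) = 0.712/(0.37 × 8.17 × 10.02) = 0.02351 kg/m³.
(x−vt)²/(4Dt) = (-0.4466)²/(4 × 0.0130 × 614) = 0.006247; exp(−0.006247) = 0.9938.
C = 0.02351 × 0.9938 = 0.0234 kg/m³.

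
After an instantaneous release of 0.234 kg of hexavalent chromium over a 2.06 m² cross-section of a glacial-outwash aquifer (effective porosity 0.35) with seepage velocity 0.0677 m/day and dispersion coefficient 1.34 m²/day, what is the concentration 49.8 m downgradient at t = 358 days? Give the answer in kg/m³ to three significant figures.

For an instantaneous plane source, C(x,t) = M/(n_e·A·√(4πDt)) · exp(−(x−vt)²/(4Dt)), with n_e·A the pore (flow) area.
Plume center vt = 0.0677 × 358 = 24.2366 m, so the well at 49.8 m is 25.5634 m downgradient of the peak.
√(4πDt) = 77.64 m, giving peak height M/(n_e·A·√(4πDt)) = 0.234/(0.35 × 2.06 × 77.64) = 0.004180 kg/m³.
(x−vt)²/(4Dt) = (25.5634)²/(4 × 1.34 × 358) = 0.3406; exp(−0.3406) = 0.7113.
C = 0.004180 × 0.7113 = 0.00297 kg/m³.

0.00297 kg/m³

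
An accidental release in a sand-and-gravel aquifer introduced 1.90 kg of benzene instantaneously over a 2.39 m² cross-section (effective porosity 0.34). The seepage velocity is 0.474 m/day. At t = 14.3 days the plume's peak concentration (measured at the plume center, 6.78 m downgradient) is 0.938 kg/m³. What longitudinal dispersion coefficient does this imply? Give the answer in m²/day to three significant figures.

At the plume center C_max = M/(n_e·A·√(4πDt)), so D = M²/(4πt·(n_e·A·C_max)²).
n_e·A·C_max = 0.34 × 2.39 × 0.938 = 0.7622 kg/m.
D = 1.90²/(4π × 14.3 × 0.7622²) = 0.0346 m²/day.

0.0346 m²/day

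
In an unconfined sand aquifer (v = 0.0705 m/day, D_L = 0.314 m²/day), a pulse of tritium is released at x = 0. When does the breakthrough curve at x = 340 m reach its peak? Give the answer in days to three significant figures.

4760 days

For the 1D instantaneous-source solution, setting ∂C/∂t = 0 at fixed x gives v²t² + 2Dt − x² = 0, so t = (√(D² + v²x²) − D)/v².
√(D² + v²x²) = √(0.314² + 0.0705² × 340²) = 23.97; v² = 0.00497025.
t = (23.97 − 0.314)/0.00497025 = 4760 days (vs. the pure-advection estimate x/v = 4820 d).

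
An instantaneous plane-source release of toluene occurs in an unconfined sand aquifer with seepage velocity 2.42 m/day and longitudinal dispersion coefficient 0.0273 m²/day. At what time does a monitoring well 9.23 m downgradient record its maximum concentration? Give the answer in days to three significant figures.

3.81 days

For the 1D instantaneous-source solution, setting ∂C/∂t = 0 at fixed x gives v²t² + 2Dt − x² = 0, so t = (√(D² + v²x²) − D)/v².
√(D² + v²x²) = √(0.0273² + 2.42² × 9.23²) = 22.34; v² = 5.8564.
t = (22.34 − 0.0273)/5.8564 = 3.81 days (vs. the pure-advection estimate x/v = 3.81 d).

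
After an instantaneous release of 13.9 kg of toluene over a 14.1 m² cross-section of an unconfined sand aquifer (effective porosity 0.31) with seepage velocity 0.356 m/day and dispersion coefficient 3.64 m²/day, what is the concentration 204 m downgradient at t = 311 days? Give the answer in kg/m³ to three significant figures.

For an instantaneous plane source, C(x,t) = M/(n_e·A·√(4πDt)) · exp(−(x−vt)²/(4Dt)), with n_e·A the pore (flow) area.
Plume center vt = 0.356 × 311 = 110.716 m, so the well at 204 m is 93.284 m downgradient of the peak.
√(4πDt) = 119.3 m, giving peak height M/(n_e·A·√(4πDt)) = 13.9/(0.31 × 14.1 × 119.3) = 0.02666 kg/m³.
(x−vt)²/(4Dt) = (93.284)²/(4 × 3.64 × 311) = 1.922; exp(−1.922) = 0.1463.
C = 0.02666 × 0.1463 = 0.00390 kg/m³.

0.00390 kg/m³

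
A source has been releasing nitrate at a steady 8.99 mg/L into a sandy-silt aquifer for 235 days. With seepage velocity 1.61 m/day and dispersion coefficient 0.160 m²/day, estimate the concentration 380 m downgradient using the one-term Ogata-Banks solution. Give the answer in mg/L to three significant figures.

3.82 mg/L

For a continuous step input, C/C₀ ≈ ½·erfc((x−vt)/(2√(Dt))).
vt = 1.61 × 235 = 378.35 m and 2√(Dt) = 2√(0.160 × 235) = 12.26 m.
Argument (x−vt)/(2√(Dt)) = (380 − 378.35)/12.26 = 0.1346; ½·erfc(0.1346) = 0.4245.
C = 8.99 × 0.4245 = 3.82 mg/L.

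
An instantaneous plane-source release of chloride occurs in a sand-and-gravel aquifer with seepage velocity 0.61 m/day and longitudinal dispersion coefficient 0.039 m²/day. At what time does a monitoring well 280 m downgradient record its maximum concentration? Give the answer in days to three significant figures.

For the 1D instantaneous-source solution, setting ∂C/∂t = 0 at fixed x gives v²t² + 2Dt − x² = 0, so t = (√(D² + v²x²) − D)/v².
√(D² + v²x²) = √(0.039² + 0.61² × 280²) = 170.8; v² = 0.3721.
t = (170.8 − 0.039)/0.3721 = 459 days (vs. the pure-advection estimate x/v = 459 d).

459 days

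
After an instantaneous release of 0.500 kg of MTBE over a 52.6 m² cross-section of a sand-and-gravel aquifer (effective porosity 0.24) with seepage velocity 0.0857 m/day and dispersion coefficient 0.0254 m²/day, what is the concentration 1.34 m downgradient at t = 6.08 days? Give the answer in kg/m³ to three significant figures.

For an instantaneous plane source, C(x,t) = M/(n_e·A·√(4πDt)) · exp(−(x−vt)²/(4Dt)), with n_e·A the pore (flow) area.
Plume center vt = 0.0857 × 6.08 = 0.521056 m, so the well at 1.34 m is 0.818944 m downgradient of the peak.
√(4πDt) = 1.393 m, giving peak height M/(n_e·A·√(4πDt)) = 0.500/(0.24 × 52.6 × 1.393) = 0.02843 kg/m³.
(x−vt)²/(4Dt) = (0.818944)²/(4 × 0.0254 × 6.08) = 1.086; exp(−1.086) = 0.3376.
C = 0.02843 × 0.3376 = 0.00960 kg/m³.

0.00960 kg/m³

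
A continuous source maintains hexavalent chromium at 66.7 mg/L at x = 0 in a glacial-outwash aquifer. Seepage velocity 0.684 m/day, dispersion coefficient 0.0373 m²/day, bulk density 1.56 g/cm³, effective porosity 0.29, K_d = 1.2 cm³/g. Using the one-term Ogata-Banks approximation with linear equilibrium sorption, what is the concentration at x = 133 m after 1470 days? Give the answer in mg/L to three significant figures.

45.8 mg/L

Retardation factor R = 1 + ρ_b·K_d/n = 1 + 1.56 × 1.2/0.29 = 7.455.
Sorption retards both mechanisms: v_R = v/R = 0.09175 m/day, D_R = D/R = 0.005003 m²/day.
v_R·t = 0.09175 × 1470 = 134.8725 m; 2√(D_R t) = 5.424 m; argument = (133 − 134.8725)/5.424 = -0.3452.
C = C₀ × ½·erfc(-0.3452) = 66.7 × 0.6873 = 45.8 mg/L.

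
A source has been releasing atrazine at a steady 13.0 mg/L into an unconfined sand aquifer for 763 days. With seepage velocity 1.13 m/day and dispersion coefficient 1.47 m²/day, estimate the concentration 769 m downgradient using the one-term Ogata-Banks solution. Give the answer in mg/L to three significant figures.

12.7 mg/L

For a continuous step input, C/C₀ ≈ ½·erfc((x−vt)/(2√(Dt))).
vt = 1.13 × 763 = 862.19 m and 2√(Dt) = 2√(1.47 × 763) = 66.98 m.
Argument (x−vt)/(2√(Dt)) = (769 − 862.19)/66.98 = -1.391; ½·erfc(-1.391) = 0.9754.
C = 13.0 × 0.9754 = 12.7 mg/L.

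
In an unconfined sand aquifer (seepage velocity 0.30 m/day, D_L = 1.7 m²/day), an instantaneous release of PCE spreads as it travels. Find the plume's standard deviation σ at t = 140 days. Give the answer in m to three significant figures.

Dispersive spreading gives a Gaussian with σ² = 2Dt; advection only shifts the center.
σ = √(2 × 1.7 × 140) = 21.8 m.

21.8 m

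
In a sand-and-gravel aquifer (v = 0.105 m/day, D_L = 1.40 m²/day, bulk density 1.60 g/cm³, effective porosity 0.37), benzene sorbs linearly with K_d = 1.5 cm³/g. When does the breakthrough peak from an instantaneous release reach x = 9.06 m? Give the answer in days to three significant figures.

199 days

Retardation factor R = 1 + ρ_b·K_d/n = 1 + 1.60 × 1.5/0.37 = 7.486.
Sorption retards both mechanisms: v_R = v/R = 0.01403 m/day, D_R = D/R = 0.1870 m²/day.
Peak time from v_R²t² + 2D_R t − x² = 0: t = (√(D_R² + v_R²x²) − D_R)/v_R².
√(D_R² + v_R²x²) = √(0.1870² + 0.01403² × 9.06²) = 0.2261; v_R² = 0.0001968.
t = (0.2261 − 0.1870)/0.0001968 = 199 days.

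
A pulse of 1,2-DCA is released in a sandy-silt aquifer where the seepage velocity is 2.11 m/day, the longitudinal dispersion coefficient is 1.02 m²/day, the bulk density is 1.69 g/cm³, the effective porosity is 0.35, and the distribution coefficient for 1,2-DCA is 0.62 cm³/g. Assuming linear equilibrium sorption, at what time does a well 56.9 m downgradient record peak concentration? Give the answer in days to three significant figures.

107 days

Retardation factor R = 1 + ρ_b·K_d/n = 1 + 1.69 × 0.62/0.35 = 3.994.
Sorption retards both mechanisms: v_R = v/R = 0.5283 m/day, D_R = D/R = 0.2554 m²/day.
Peak time from v_R²t² + 2D_R t − x² = 0: t = (√(D_R² + v_R²x²) − D_R)/v_R².
√(D_R² + v_R²x²) = √(0.2554² + 0.5283² × 56.9²) = 30.06; v_R² = 0.2791.
t = (30.06 − 0.2554)/0.2791 = 107 days.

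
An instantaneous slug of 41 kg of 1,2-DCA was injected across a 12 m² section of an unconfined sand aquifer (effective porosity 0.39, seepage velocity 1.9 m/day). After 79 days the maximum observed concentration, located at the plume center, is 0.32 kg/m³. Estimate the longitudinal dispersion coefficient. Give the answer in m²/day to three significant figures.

0.755 m²/day

At the plume center C_max = M/(n_e·A·√(4πDt)), so D = M²/(4πt·(n_e·A·C_max)²).
n_e·A·C_max = 0.39 × 12 × 0.32 = 1.498 kg/m.
D = 41²/(4π × 79 × 1.498²) = 0.755 m²/day.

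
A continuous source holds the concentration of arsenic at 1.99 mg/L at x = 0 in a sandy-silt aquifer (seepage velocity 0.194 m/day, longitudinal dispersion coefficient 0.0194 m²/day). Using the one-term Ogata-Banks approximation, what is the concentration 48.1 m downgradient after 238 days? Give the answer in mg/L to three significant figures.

0.523 mg/L

For a continuous step input, C/C₀ ≈ ½·erfc((x−vt)/(2√(Dt))).
vt = 0.194 × 238 = 46.172 m and 2√(Dt) = 2√(0.0194 × 238) = 4.298 m.
Argument (x−vt)/(2√(Dt)) = (48.1 − 46.172)/4.298 = 0.4486; ½·erfc(0.4486) = 0.2629.
C = 1.99 × 0.2629 = 0.523 mg/L.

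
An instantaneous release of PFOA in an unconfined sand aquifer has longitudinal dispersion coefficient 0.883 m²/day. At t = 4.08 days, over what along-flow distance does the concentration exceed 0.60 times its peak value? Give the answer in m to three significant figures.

The plume is Gaussian with σ = √(2Dt) = √(2 × 0.883 × 4.08) = 2.684 m.
C/C_peak = exp(−Δx²/(2σ²)) = 0.60 ⇒ Δx = σ·√(−2 ln 0.60) = 2.684 × 1.011 = 2.714 m.
Width = 2Δx = 5.43 m.

5.43 m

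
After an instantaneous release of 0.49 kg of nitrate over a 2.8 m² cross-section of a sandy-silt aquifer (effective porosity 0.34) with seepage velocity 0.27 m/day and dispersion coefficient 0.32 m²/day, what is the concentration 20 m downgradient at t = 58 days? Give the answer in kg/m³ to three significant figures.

For an instantaneous plane source, C(x,t) = M/(n_e·A·√(4πDt)) · exp(−(x−vt)²/(4Dt)), with n_e·A the pore (flow) area.
Plume center vt = 0.27 × 58 = 15.66 m, so the well at 20 m is 4.34 m downgradient of the peak.
√(4πDt) = 15.27 m, giving peak height M/(n_e·A·√(4πDt)) = 0.49/(0.34 × 2.8 × 15.27) = 0.03371 kg/m³.
(x−vt)²/(4Dt) = (4.34)²/(4 × 0.32 × 58) = 0.2537; exp(−0.2537) = 0.7759.
C = 0.03371 × 0.7759 = 0.0262 kg/m³.

0.0262 kg/m³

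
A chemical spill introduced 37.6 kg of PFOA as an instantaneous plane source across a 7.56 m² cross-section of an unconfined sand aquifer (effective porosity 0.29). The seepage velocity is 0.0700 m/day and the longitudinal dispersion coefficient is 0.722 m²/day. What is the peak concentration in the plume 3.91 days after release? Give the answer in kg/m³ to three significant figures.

The peak of an instantaneous 1D plume sits at x = vt; there the Gaussian factor is 1 and C_max = M/(n_e·A·√(4πDt)), where n_e·A is the pore area the mass is dissolved in.
√(4πDt) = √(4π × 0.722 × 3.91) = 5.956 m, so C_max = 37.6/(0.29 × 7.56 × 5.956) = 2.88 kg/m³.

2.88 kg/m³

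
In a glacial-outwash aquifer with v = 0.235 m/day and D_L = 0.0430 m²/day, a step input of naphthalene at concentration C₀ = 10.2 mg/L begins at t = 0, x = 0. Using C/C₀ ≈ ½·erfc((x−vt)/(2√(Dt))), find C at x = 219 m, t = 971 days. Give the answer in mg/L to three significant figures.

For a continuous step input, C/C₀ ≈ ½·erfc((x−vt)/(2√(Dt))).
vt = 0.235 × 971 = 228.185 m and 2√(Dt) = 2√(0.0430 × 971) = 12.92 m.
Argument (x−vt)/(2√(Dt)) = (219 − 228.185)/12.92 = -0.7109; ½·erfc(-0.7109) = 0.8426.
C = 10.2 × 0.8426 = 8.59 mg/L.

8.59 mg/L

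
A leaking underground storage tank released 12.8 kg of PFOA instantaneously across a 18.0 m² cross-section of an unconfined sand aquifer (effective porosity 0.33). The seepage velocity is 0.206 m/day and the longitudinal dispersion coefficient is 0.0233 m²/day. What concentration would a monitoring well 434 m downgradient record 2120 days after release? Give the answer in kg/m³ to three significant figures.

0.0833 kg/m³

For an instantaneous plane source, C(x,t) = M/(n_e·A·√(4πDt)) · exp(−(x−vt)²/(4Dt)), with n_e·A the pore (flow) area.
Plume center vt = 0.206 × 2120 = 436.72 m, so the well at 434 m is 2.72 m upgradient of the peak.
√(4πDt) = 24.91 m, giving peak height M/(n_e·A·√(4πDt)) = 12.8/(0.33 × 18.0 × 24.91) = 0.08651 kg/m³.
(x−vt)²/(4Dt) = (-2.72)²/(4 × 0.0233 × 2120) = 0.03744; exp(−0.03744) = 0.9633.
C = 0.08651 × 0.9633 = 0.0833 kg/m³.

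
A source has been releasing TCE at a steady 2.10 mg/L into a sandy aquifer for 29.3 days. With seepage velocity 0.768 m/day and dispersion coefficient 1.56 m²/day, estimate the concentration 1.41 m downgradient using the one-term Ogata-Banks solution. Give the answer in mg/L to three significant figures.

For a continuous step input, C/C₀ ≈ ½·erfc((x−vt)/(2√(Dt))).
vt = 0.768 × 29.3 = 22.5024 m and 2√(Dt) = 2√(1.56 × 29.3) = 13.52 m.
Argument (x−vt)/(2√(Dt)) = (1.41 − 22.5024)/13.52 = -1.560; ½·erfc(-1.560) = 0.9863.
C = 2.10 × 0.9863 = 2.07 mg/L.

2.07 mg/L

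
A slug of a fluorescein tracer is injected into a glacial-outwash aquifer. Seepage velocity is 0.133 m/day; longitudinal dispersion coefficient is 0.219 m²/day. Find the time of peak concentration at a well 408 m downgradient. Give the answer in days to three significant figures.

3060 days

For the 1D instantaneous-source solution, setting ∂C/∂t = 0 at fixed x gives v²t² + 2Dt − x² = 0, so t = (√(D² + v²x²) − D)/v².
√(D² + v²x²) = √(0.219² + 0.133² × 408²) = 54.26; v² = 0.017689.
t = (54.26 − 0.219)/0.017689 = 3060 days (vs. the pure-advection estimate x/v = 3070 d).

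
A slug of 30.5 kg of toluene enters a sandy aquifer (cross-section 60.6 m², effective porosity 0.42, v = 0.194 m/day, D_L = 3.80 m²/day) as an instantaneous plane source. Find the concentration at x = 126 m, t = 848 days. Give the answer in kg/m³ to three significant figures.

0.00531 kg/m³

For an instantaneous plane source, C(x,t) = M/(n_e·A·√(4πDt)) · exp(−(x−vt)²/(4Dt)), with n_e·A the pore (flow) area.
Plume center vt = 0.194 × 848 = 164.512 m, so the well at 126 m is 38.512 m upgradient of the peak.
√(4πDt) = 201.2 m, giving peak height M/(n_e·A·√(4πDt)) = 30.5/(0.42 × 60.6 × 201.2) = 0.005956 kg/m³.
(x−vt)²/(4Dt) = (-38.512)²/(4 × 3.80 × 848) = 0.1151; exp(−0.1151) = 0.8913.
C = 0.005956 × 0.8913 = 0.00531 kg/m³.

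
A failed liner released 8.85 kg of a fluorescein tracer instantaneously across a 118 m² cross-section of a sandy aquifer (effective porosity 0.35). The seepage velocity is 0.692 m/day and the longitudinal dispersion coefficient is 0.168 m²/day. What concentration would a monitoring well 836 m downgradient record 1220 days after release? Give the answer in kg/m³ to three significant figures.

For an instantaneous plane source, C(x,t) = M/(n_e·A·√(4πDt)) · exp(−(x−vt)²/(4Dt)), with n_e·A the pore (flow) area.
Plume center vt = 0.692 × 1220 = 844.24 m, so the well at 836 m is 8.24 m upgradient of the peak.
√(4πDt) = 50.75 m, giving peak height M/(n_e·A·√(4πDt)) = 8.85/(0.35 × 118 × 50.75) = 0.004222 kg/m³.
(x−vt)²/(4Dt) = (-8.24)²/(4 × 0.168 × 1220) = 0.08282; exp(−0.08282) = 0.9205.
C = 0.004222 × 0.9205 = 0.00389 kg/m³.

0.00389 kg/m³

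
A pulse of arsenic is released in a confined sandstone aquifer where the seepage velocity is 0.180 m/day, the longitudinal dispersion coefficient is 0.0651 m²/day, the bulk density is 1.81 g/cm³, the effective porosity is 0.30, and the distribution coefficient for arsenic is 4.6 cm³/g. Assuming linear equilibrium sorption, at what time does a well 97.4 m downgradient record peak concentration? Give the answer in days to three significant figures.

Retardation factor R = 1 + ρ_b·K_d/n = 1 + 1.81 × 4.6/0.30 = 28.75.
Sorption retards both mechanisms: v_R = v/R = 0.006261 m/day, D_R = D/R = 0.002264 m²/day.
Peak time from v_R²t² + 2D_R t − x² = 0: t = (√(D_R² + v_R²x²) − D_R)/v_R².
√(D_R² + v_R²x²) = √(0.002264² + 0.006261² × 97.4²) = 0.6098; v_R² = 3.920e-05.
t = (0.6098 − 0.002264)/3.920e-05 = 15500 days.

15500 days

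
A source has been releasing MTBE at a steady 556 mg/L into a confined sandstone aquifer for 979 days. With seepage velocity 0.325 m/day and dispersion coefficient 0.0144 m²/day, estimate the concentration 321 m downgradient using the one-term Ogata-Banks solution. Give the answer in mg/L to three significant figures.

For a continuous step input, C/C₀ ≈ ½·erfc((x−vt)/(2√(Dt))).
vt = 0.325 × 979 = 318.175 m and 2√(Dt) = 2√(0.0144 × 979) = 7.509 m.
Argument (x−vt)/(2√(Dt)) = (321 − 318.175)/7.509 = 0.3762; ½·erfc(0.3762) = 0.2974.
C = 556 × 0.2974 = 165 mg/L.

165 mg/L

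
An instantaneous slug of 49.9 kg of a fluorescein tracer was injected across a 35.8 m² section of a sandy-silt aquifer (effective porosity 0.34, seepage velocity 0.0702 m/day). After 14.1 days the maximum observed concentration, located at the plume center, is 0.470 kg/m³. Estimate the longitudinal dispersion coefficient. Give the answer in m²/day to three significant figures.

0.429 m²/day

At the plume center C_max = M/(n_e·A·√(4πDt)), so D = M²/(4πt·(n_e·A·C_max)²).
n_e·A·C_max = 0.34 × 35.8 × 0.470 = 5.721 kg/m.
D = 49.9²/(4π × 14.1 × 5.721²) = 0.429 m²/day.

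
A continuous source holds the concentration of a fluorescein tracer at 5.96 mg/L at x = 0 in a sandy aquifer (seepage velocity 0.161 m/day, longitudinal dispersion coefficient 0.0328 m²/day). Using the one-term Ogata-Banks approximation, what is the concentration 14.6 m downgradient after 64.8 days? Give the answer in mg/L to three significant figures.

For a continuous step input, C/C₀ ≈ ½·erfc((x−vt)/(2√(Dt))).
vt = 0.161 × 64.8 = 10.4328 m and 2√(Dt) = 2√(0.0328 × 64.8) = 2.916 m.
Argument (x−vt)/(2√(Dt)) = (14.6 − 10.4328)/2.916 = 1.429; ½·erfc(1.429) = 0.02164.
C = 5.96 × 0.02164 = 0.129 mg/L.

0.129 mg/L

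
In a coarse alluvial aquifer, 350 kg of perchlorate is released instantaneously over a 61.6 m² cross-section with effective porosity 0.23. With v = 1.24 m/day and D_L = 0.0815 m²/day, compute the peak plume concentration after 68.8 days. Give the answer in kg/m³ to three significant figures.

2.94 kg/m³

The peak of an instantaneous 1D plume sits at x = vt; there the Gaussian factor is 1 and C_max = M/(n_e·A·√(4πDt)), where n_e·A is the pore area the mass is dissolved in.
√(4πDt) = √(4π × 0.0815 × 68.8) = 8.394 m, so C_max = 350/(0.23 × 61.6 × 8.394) = 2.94 kg/m³.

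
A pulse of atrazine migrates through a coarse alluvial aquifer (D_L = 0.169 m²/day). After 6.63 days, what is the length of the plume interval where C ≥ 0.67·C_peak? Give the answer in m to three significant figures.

The plume is Gaussian with σ = √(2Dt) = √(2 × 0.169 × 6.63) = 1.497 m.
C/C_peak = exp(−Δx²/(2σ²)) = 0.67 ⇒ Δx = σ·√(−2 ln 0.67) = 1.497 × 0.8950 = 1.340 m.
Width = 2Δx = 2.68 m.

2.68 m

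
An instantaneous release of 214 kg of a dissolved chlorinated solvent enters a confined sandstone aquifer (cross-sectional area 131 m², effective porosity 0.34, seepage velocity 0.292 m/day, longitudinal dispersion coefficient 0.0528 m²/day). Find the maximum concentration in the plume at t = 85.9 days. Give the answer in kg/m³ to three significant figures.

The peak of an instantaneous 1D plume sits at x = vt; there the Gaussian factor is 1 and C_max = M/(n_e·A·√(4πDt)), where n_e·A is the pore area the mass is dissolved in.
√(4πDt) = √(4π × 0.0528 × 85.9) = 7.550 m, so C_max = 214/(0.34 × 131 × 7.550) = 0.636 kg/m³.

0.636 kg/m³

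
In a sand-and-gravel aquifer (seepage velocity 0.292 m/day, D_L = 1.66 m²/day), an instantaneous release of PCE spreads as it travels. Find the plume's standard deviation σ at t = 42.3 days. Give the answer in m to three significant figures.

Dispersive spreading gives a Gaussian with σ² = 2Dt; advection only shifts the center.
σ = √(2 × 1.66 × 42.3) = 11.9 m.

11.9 m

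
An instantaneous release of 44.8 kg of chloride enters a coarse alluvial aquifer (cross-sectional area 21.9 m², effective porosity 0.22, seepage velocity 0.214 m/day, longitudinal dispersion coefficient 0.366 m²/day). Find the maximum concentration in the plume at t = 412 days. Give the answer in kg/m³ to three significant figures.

0.214 kg/m³

The peak of an instantaneous 1D plume sits at x = vt; there the Gaussian factor is 1 and C_max = M/(n_e·A·√(4πDt)), where n_e·A is the pore area the mass is dissolved in.
√(4πDt) = √(4π × 0.366 × 412) = 43.53 m, so C_max = 44.8/(0.22 × 21.9 × 43.53) = 0.214 kg/m³.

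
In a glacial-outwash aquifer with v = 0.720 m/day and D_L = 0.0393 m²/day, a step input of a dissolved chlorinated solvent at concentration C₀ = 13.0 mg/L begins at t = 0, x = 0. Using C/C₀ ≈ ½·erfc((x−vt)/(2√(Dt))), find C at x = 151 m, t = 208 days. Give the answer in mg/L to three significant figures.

For a continuous step input, C/C₀ ≈ ½·erfc((x−vt)/(2√(Dt))).
vt = 0.720 × 208 = 149.76 m and 2√(Dt) = 2√(0.0393 × 208) = 5.718 m.
Argument (x−vt)/(2√(Dt)) = (151 − 149.76)/5.718 = 0.2169; ½·erfc(0.2169) = 0.3795.
C = 13.0 × 0.3795 = 4.93 mg/L.

4.93 mg/L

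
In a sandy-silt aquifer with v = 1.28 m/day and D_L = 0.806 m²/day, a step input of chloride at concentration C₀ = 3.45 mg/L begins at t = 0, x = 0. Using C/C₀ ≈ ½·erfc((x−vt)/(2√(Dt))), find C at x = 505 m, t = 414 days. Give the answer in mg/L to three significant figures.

2.87 mg/L

For a continuous step input, C/C₀ ≈ ½·erfc((x−vt)/(2√(Dt))).
vt = 1.28 × 414 = 529.92 m and 2√(Dt) = 2√(0.806 × 414) = 36.53 m.
Argument (x−vt)/(2√(Dt)) = (505 − 529.92)/36.53 = -0.6822; ½·erfc(-0.6822) = 0.8327.
C = 3.45 × 0.8327 = 2.87 mg/L.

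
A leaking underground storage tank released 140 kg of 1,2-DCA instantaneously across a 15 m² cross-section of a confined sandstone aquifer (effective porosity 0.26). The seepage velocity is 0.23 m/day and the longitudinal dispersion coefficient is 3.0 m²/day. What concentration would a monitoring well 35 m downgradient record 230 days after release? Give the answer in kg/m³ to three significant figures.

For an instantaneous plane source, C(x,t) = M/(n_e·A·√(4πDt)) · exp(−(x−vt)²/(4Dt)), with n_e·A the pore (flow) area.
Plume center vt = 0.23 × 230 = 52.9 m, so the well at 35 m is 17.9 m upgradient of the peak.
√(4πDt) = 93.12 m, giving peak height M/(n_e·A·√(4πDt)) = 140/(0.26 × 15 × 93.12) = 0.3855 kg/m³.
(x−vt)²/(4Dt) = (-17.9)²/(4 × 3.0 × 230) = 0.1161; exp(−0.1161) = 0.8904.
C = 0.3855 × 0.8904 = 0.343 kg/m³.

0.343 kg/m³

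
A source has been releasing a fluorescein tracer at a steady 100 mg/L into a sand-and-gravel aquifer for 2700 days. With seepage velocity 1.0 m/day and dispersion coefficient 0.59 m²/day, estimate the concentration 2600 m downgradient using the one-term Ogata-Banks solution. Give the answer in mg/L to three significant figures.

For a continuous step input, C/C₀ ≈ ½·erfc((x−vt)/(2√(Dt))).
vt = 1.0 × 2700 = 2700 m and 2√(Dt) = 2√(0.59 × 2700) = 79.82 m.
Argument (x−vt)/(2√(Dt)) = (2600 − 2700)/79.82 = -1.253; ½·erfc(-1.253) = 0.9618.
C = 100 × 0.9618 = 96.2 mg/L.

96.2 mg/L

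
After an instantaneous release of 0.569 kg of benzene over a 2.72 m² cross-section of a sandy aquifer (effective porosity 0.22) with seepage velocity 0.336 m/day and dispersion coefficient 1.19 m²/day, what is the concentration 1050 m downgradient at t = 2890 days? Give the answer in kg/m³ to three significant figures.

For an instantaneous plane source, C(x,t) = M/(n_e·A·√(4πDt)) · exp(−(x−vt)²/(4Dt)), with n_e·A the pore (flow) area.
Plume center vt = 0.336 × 2890 = 971.04 m, so the well at 1050 m is 78.96 m downgradient of the peak.
√(4πDt) = 207.9 m, giving peak height M/(n_e·A·√(4πDt)) = 0.569/(0.22 × 2.72 × 207.9) = 0.004574 kg/m³.
(x−vt)²/(4Dt) = (78.96)²/(4 × 1.19 × 2890) = 0.4532; exp(−0.4532) = 0.6356.
C = 0.004574 × 0.6356 = 0.00291 kg/m³.

0.00291 kg/m³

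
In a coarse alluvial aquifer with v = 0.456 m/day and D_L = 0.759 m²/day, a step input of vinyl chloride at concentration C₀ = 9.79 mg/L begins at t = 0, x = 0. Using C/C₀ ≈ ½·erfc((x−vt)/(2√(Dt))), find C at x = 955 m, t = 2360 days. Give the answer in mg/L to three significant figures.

9.58 mg/L

For a continuous step input, C/C₀ ≈ ½·erfc((x−vt)/(2√(Dt))).
vt = 0.456 × 2360 = 1076.16 m and 2√(Dt) = 2√(0.759 × 2360) = 84.65 m.
Argument (x−vt)/(2√(Dt)) = (955 − 1076.16)/84.65 = -1.431; ½·erfc(-1.431) = 0.9785.
C = 9.79 × 0.9785 = 9.58 mg/L.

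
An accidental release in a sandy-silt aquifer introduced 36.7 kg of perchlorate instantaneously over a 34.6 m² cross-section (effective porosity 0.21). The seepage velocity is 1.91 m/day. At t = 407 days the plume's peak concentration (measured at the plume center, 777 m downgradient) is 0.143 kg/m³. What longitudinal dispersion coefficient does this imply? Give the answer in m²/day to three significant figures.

0.244 m²/day

At the plume center C_max = M/(n_e·A·√(4πDt)), so D = M²/(4πt·(n_e·A·C_max)²).
n_e·A·C_max = 0.21 × 34.6 × 0.143 = 1.039 kg/m.
D = 36.7²/(4π × 407 × 1.039²) = 0.244 m²/day.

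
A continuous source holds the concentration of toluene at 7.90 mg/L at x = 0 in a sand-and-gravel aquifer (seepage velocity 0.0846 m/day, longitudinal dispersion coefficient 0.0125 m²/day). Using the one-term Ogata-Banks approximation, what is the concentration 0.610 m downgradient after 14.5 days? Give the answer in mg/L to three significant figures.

For a continuous step input, C/C₀ ≈ ½·erfc((x−vt)/(2√(Dt))).
vt = 0.0846 × 14.5 = 1.2267 m and 2√(Dt) = 2√(0.0125 × 14.5) = 0.8515 m.
Argument (x−vt)/(2√(Dt)) = (0.610 − 1.2267)/0.8515 = -0.7243; ½·erfc(-0.7243) = 0.8472.
C = 7.90 × 0.8472 = 6.69 mg/L.

6.69 mg/L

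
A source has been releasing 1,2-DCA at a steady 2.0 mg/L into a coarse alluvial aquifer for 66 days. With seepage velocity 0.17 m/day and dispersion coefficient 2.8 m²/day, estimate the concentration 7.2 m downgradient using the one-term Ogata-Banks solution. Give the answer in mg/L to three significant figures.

1.17 mg/L

For a continuous step input, C/C₀ ≈ ½·erfc((x−vt)/(2√(Dt))).
vt = 0.17 × 66 = 11.22 m and 2√(Dt) = 2√(2.8 × 66) = 27.19 m.
Argument (x−vt)/(2√(Dt)) = (7.2 − 11.22)/27.19 = -0.1478; ½·erfc(-0.1478) = 0.5828.
C = 2.0 × 0.5828 = 1.17 mg/L.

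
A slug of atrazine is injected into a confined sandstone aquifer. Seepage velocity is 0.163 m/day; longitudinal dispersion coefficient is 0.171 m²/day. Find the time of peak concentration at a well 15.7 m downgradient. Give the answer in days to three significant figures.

90.1 days

For the 1D instantaneous-source solution, setting ∂C/∂t = 0 at fixed x gives v²t² + 2Dt − x² = 0, so t = (√(D² + v²x²) − D)/v².
√(D² + v²x²) = √(0.171² + 0.163² × 15.7²) = 2.565; v² = 0.026569.
t = (2.565 − 0.171)/0.026569 = 90.1 days (vs. the pure-advection estimate x/v = 96.3 d).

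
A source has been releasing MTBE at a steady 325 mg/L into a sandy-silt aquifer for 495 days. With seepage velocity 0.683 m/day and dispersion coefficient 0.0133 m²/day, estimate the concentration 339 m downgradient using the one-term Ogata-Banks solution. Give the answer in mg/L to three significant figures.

For a continuous step input, C/C₀ ≈ ½·erfc((x−vt)/(2√(Dt))).
vt = 0.683 × 495 = 338.085 m and 2√(Dt) = 2√(0.0133 × 495) = 5.132 m.
Argument (x−vt)/(2√(Dt)) = (339 − 338.085)/5.132 = 0.1783; ½·erfc(0.1783) = 0.4005.
C = 325 × 0.4005 = 130 mg/L.

130 mg/L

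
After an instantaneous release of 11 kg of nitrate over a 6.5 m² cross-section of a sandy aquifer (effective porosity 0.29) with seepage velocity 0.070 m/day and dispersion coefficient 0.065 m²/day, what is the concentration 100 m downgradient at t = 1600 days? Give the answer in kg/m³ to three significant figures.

0.114 kg/m³

For an instantaneous plane source, C(x,t) = M/(n_e·A·√(4πDt)) · exp(−(x−vt)²/(4Dt)), with n_e·A the pore (flow) area.
Plume center vt = 0.070 × 1600 = 112 m, so the well at 100 m is 12 m upgradient of the peak.
√(4πDt) = 36.15 m, giving peak height M/(n_e·A·√(4πDt)) = 11/(0.29 × 6.5 × 36.15) = 0.1614 kg/m³.
(x−vt)²/(4Dt) = (-12)²/(4 × 0.065 × 1600) = 0.3462; exp(−0.3462) = 0.7074.
C = 0.1614 × 0.7074 = 0.114 kg/m³.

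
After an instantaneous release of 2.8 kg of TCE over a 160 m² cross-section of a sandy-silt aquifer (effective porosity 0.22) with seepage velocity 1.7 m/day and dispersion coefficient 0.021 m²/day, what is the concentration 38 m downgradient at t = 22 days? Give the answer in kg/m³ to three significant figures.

0.0272 kg/m³

For an instantaneous plane source, C(x,t) = M/(n_e·A·√(4πDt)) · exp(−(x−vt)²/(4Dt)), with n_e·A the pore (flow) area.
Plume center vt = 1.7 × 22 = 37.4 m, so the well at 38 m is 0.6 m downgradient of the peak.
√(4πDt) = 2.409 m, giving peak height M/(n_e·A·√(4πDt)) = 2.8/(0.22 × 160 × 2.409) = 0.03302 kg/m³.
(x−vt)²/(4Dt) = (0.6)²/(4 × 0.021 × 22) = 0.1948; exp(−0.1948) = 0.8230.
C = 0.03302 × 0.8230 = 0.0272 kg/m³.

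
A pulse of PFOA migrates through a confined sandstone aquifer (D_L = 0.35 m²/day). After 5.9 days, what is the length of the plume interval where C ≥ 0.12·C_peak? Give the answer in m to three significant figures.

The plume is Gaussian with σ = √(2Dt) = √(2 × 0.35 × 5.9) = 2.032 m.
C/C_peak = exp(−Δx²/(2σ²)) = 0.12 ⇒ Δx = σ·√(−2 ln 0.12) = 2.032 × 2.059 = 4.184 m.
Width = 2Δx = 8.37 m.

8.37 m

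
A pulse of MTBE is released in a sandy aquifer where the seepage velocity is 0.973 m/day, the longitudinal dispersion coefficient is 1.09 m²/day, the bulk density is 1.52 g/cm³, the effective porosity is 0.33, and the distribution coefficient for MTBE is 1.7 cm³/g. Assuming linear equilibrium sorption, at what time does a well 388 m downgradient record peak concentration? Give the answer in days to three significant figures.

Retardation factor R = 1 + ρ_b·K_d/n = 1 + 1.52 × 1.7/0.33 = 8.830.
Sorption retards both mechanisms: v_R = v/R = 0.1102 m/day, D_R = D/R = 0.1234 m²/day.
Peak time from v_R²t² + 2D_R t − x² = 0: t = (√(D_R² + v_R²x²) − D_R)/v_R².
√(D_R² + v_R²x²) = √(0.1234² + 0.1102² × 388²) = 42.76; v_R² = 0.01214.
t = (42.76 − 0.1234)/0.01214 = 3510 days.

3510 days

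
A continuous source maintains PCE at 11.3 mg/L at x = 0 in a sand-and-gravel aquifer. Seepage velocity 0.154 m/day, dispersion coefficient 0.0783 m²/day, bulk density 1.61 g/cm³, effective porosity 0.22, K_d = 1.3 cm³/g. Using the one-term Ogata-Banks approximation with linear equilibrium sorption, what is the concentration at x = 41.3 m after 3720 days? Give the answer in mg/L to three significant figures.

Retardation factor R = 1 + ρ_b·K_d/n = 1 + 1.61 × 1.3/0.22 = 10.51.
Sorption retards both mechanisms: v_R = v/R = 0.01465 m/day, D_R = D/R = 0.007450 m²/day.
v_R·t = 0.01465 × 3720 = 54.498 m; 2√(D_R t) = 10.53 m; argument = (41.3 − 54.498)/10.53 = -1.253.
C = C₀ × ½·erfc(-1.253) = 11.3 × 0.9618 = 10.9 mg/L.

10.9 mg/L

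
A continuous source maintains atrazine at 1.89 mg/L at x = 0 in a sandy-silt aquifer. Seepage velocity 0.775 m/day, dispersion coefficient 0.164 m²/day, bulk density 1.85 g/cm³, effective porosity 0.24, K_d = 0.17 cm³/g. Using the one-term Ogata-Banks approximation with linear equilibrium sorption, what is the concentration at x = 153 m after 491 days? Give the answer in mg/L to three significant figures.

1.74 mg/L

Retardation factor R = 1 + ρ_b·K_d/n = 1 + 1.85 × 0.17/0.24 = 2.310.
Sorption retards both mechanisms: v_R = v/R = 0.3355 m/day, D_R = D/R = 0.07100 m²/day.
v_R·t = 0.3355 × 491 = 164.7305 m; 2√(D_R t) = 11.81 m; argument = (153 − 164.7305)/11.81 = -0.9933.
C = C₀ × ½·erfc(-0.9933) = 1.89 × 0.9200 = 1.74 mg/L.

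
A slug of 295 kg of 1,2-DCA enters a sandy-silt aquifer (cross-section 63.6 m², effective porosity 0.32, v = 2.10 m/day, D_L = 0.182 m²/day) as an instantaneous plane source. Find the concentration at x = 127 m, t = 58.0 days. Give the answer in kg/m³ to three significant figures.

For an instantaneous plane source, C(x,t) = M/(n_e·A·√(4πDt)) · exp(−(x−vt)²/(4Dt)), with n_e·A the pore (flow) area.
Plume center vt = 2.10 × 58.0 = 121.8 m, so the well at 127 m is 5.2 m downgradient of the peak.
√(4πDt) = 11.52 m, giving peak height M/(n_e·A·√(4πDt)) = 295/(0.32 × 63.6 × 11.52) = 1.258 kg/m³.
(x−vt)²/(4Dt) = (5.2)²/(4 × 0.182 × 58.0) = 0.6404; exp(−0.6404) = 0.5271.
C = 1.258 × 0.5271 = 0.663 kg/m³.

0.663 kg/m³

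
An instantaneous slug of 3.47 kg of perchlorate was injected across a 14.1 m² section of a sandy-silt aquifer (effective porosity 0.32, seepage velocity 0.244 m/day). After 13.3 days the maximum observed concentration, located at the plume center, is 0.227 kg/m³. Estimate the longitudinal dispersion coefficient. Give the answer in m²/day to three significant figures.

0.0687 m²/day

At the plume center C_max = M/(n_e·A·√(4πDt)), so D = M²/(4πt·(n_e·A·C_max)²).
n_e·A·C_max = 0.32 × 14.1 × 0.227 = 1.024 kg/m.
D = 3.47²/(4π × 13.3 × 1.024²) = 0.0687 m²/day.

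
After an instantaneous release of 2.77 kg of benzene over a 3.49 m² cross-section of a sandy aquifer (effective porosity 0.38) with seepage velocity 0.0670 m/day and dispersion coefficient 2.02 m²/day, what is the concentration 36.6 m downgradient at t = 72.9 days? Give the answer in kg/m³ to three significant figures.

0.00880 kg/m³

For an instantaneous plane source, C(x,t) = M/(n_e·A·√(4πDt)) · exp(−(x−vt)²/(4Dt)), with n_e·A the pore (flow) area.
Plume center vt = 0.0670 × 72.9 = 4.8843 m, so the well at 36.6 m is 31.7157 m downgradient of the peak.
√(4πDt) = 43.02 m, giving peak height M/(n_e·A·√(4πDt)) = 2.77/(0.38 × 3.49 × 43.02) = 0.04855 kg/m³.
(x−vt)²/(4Dt) = (31.7157)²/(4 × 2.02 × 72.9) = 1.708; exp(−1.708) = 0.1812.
C = 0.04855 × 0.1812 = 0.00880 kg/m³.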